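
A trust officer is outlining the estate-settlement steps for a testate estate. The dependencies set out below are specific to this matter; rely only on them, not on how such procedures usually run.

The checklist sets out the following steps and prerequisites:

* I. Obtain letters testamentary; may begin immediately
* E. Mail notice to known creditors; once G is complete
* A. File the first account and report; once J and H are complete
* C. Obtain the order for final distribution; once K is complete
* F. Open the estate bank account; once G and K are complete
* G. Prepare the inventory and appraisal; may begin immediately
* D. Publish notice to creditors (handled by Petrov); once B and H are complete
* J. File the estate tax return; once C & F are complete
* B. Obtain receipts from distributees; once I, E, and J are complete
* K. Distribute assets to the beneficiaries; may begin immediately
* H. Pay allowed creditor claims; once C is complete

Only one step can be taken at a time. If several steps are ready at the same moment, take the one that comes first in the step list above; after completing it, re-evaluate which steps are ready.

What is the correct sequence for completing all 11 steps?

I → G → E → K → C → F → J → B → H → A → D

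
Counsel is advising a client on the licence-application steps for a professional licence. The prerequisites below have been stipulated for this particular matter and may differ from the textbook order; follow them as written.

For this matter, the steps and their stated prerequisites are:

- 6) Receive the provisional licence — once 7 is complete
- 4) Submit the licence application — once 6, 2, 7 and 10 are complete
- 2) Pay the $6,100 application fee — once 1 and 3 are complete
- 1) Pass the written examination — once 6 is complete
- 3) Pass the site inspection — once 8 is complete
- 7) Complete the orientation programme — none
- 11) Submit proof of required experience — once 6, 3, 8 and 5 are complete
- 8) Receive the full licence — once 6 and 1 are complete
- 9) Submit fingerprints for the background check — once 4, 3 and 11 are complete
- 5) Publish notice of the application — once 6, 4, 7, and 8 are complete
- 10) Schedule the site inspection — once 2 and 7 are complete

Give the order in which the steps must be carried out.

Only 7 has no prerequisites, so it is first.
6 is the only step now ready → 6.
1 is the only step now ready → 1.
That leaves 8 as the only ready step → 8.
Next only 3 has its prerequisites met → 3.
2 needed 1 and 3, now all done → 2.
That leaves 10 as the only ready step → 10.
Next only 4 has its prerequisites met → 4.
5 needed 6, 4, 7 and 8, now all done → 5.
11 is the only step now ready → 11.
9 is the only step now ready → 9.

7 → 6 → 1 → 8 → 3 → 2 → 10 → 4 → 5 → 11 → 9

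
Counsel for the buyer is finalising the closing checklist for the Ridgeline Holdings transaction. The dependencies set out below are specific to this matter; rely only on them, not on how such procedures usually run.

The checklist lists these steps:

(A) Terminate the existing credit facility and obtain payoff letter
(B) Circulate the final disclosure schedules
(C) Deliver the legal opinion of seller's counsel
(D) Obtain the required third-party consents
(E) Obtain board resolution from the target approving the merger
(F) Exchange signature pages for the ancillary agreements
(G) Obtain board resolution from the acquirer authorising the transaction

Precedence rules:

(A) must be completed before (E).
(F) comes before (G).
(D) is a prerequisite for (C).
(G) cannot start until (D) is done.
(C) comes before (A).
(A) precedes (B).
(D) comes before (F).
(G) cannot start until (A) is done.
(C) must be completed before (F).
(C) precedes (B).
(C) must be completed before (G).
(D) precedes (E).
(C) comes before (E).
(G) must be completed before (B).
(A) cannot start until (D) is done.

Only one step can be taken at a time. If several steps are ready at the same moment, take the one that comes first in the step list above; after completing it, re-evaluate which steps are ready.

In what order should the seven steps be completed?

(D), (C), (A), (E), (F), (G), (B)

(D) has no prerequisites → (D) first.
(C) is the only step now ready → (C).
Now (A) and (F) have their prerequisites met. (A) is listed earlier, so (A) next.
(E) now also ready, so the ready set is {(E), (F)}; (E) is listed earlier → (E).
(F) is the only step now ready → (F).
(G) is the only step now ready → (G).
(B) needed (A), (C) and (G), now all done → (B).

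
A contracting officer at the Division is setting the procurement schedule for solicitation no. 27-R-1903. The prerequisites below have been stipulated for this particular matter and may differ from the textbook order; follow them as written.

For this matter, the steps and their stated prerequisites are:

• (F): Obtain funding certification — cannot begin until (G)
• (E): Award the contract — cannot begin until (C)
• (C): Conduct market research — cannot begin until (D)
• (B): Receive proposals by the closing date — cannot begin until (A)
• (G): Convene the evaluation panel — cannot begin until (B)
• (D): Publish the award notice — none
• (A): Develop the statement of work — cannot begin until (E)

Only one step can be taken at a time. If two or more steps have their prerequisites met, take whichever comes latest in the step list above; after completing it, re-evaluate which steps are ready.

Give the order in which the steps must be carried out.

(D), (C), (E), (A), (B), (G), (F)

Only (D) has no prerequisites, so it is first.
(C) needed (D), now all done → (C).
(E) needed (C), now all done → (E).
(A) needed (E), now all done → (A).
That leaves (B) as the only ready step → (B).
Next only (G) has its prerequisites met → (G).
(F) needed (G), now all done → (F).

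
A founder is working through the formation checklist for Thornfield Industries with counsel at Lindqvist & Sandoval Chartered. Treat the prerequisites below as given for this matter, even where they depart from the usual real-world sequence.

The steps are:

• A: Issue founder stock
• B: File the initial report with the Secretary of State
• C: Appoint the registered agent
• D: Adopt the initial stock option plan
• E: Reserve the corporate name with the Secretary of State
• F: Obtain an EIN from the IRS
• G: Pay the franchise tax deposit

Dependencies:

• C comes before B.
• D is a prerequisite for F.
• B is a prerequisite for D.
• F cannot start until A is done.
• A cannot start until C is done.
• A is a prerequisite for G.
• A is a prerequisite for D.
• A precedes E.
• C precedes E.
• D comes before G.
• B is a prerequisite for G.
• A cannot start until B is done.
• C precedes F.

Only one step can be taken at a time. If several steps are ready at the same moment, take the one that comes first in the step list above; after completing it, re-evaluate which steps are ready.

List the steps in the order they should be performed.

C has no prerequisites → C first.
Next only B has its prerequisites met → B.
That leaves A as the only ready step → A.
D and E are both available; D is listed earlier → D.
E, F and G are all available; E is listed earlier → E.
F and G are both available; F is listed earlier → F.
G is the only step now ready → G.

C → B → A → D → E → F → G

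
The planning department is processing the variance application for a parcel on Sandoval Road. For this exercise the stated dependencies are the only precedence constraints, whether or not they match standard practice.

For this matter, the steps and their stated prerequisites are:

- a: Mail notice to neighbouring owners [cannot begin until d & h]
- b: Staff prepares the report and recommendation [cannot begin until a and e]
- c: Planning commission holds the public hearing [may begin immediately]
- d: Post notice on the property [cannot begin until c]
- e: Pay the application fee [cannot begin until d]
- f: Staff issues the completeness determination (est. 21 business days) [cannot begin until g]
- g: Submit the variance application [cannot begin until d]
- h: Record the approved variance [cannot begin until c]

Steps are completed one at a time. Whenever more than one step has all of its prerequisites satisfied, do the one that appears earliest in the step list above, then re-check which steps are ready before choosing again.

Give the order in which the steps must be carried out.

c has no prerequisites → c first.
d and h are both available; d is listed earlier → d.
e and g now also ready, so the ready set is {e, g, h}; e is listed earlier → e.
g and h are both available; g is listed earlier → g.
f now also ready, so the ready set is {f, h}; f is listed earlier → f.
h is the only step now ready → h.
a is the only step now ready → a.
b needed a and e, now all done → b.

c, d, e, g, f, h, a, b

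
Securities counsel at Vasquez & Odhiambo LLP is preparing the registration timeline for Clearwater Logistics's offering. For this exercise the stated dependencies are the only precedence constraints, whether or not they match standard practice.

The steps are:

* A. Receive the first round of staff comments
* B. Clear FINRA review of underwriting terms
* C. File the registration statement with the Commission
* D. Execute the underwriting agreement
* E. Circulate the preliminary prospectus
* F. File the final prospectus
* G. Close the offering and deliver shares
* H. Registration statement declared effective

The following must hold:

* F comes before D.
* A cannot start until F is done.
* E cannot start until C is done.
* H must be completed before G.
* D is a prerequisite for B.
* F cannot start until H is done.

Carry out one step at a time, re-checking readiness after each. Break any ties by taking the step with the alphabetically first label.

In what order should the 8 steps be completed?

C E H F A D B G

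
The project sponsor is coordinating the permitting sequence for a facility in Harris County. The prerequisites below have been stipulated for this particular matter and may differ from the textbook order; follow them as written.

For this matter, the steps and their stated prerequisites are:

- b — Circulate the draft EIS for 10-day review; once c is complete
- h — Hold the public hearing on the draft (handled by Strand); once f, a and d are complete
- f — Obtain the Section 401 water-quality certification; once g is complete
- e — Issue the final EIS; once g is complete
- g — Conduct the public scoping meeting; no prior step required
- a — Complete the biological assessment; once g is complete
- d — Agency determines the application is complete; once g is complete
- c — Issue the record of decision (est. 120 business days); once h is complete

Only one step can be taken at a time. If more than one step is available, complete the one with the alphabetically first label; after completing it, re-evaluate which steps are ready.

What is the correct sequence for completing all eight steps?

g has no prerequisites → g first.
Now a, d, e and f have their prerequisites met. a has the earlier label, so a next.
Now d, e and f have their prerequisites met. d has the earlier label, so d next.
Now e and f have their prerequisites met. e has the earlier label, so e next.
f needed g, now all done → f.
h needed a, d and f, now all done → h.
That leaves c as the only ready step → c.
That leaves b as the only ready step → b.

g, a, d, e, f, h, c, b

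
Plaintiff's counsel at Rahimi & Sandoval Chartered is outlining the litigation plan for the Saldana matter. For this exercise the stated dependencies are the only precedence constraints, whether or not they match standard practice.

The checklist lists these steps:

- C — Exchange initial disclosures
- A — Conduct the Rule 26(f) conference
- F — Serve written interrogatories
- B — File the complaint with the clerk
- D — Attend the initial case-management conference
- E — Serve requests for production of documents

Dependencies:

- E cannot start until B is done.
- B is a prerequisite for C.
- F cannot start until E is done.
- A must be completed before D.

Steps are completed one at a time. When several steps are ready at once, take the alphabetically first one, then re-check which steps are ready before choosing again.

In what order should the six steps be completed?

A and B have no prerequisites; A has the earlier label, so A is first.
D now also ready, so the ready set is {B, D}; B has the earlier label → B.
C, D and E are all available; C has the earlier label → C.
Ready: D and E. D has the earlier label → D.
E needed B, now all done → E.
F is the only step now ready → F.

A, B, C, D, E, F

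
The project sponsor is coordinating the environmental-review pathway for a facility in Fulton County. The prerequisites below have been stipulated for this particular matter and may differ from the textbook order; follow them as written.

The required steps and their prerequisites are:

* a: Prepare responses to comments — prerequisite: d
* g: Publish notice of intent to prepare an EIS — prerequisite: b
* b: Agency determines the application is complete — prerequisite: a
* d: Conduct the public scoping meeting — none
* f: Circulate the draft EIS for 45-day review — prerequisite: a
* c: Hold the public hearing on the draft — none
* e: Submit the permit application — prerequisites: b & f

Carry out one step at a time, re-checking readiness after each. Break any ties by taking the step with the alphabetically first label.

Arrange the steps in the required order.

Nothing is required for c and d. c has the earlier label → c first.
That leaves d as the only ready step → d.
a needed d, now all done → a.
Now b and f have their prerequisites met. b has the earlier label, so b next.
g now also ready, so the ready set is {f, g}; f has the earlier label → f.
e and g are both available; e has the earlier label → e.
g needed b, now all done → g.

c d a b f e g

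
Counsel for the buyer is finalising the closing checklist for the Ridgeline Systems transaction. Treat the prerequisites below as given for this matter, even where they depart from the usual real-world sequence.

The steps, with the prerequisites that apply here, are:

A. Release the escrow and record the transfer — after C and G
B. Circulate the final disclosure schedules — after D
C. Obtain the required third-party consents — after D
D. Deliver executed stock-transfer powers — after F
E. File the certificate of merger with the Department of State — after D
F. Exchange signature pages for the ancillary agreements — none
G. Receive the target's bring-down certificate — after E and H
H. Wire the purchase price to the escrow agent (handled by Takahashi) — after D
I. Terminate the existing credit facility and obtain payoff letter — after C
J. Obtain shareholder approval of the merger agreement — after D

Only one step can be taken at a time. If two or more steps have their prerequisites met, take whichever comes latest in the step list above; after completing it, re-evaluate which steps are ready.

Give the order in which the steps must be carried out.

F is the only step with nothing outstanding, so it goes first.
D is the only step now ready → D.
Now J, H, E, C and B have their prerequisites met. J is listed later, so J next.
H, E, C and B are all available; H is listed later → H.
E, C and B are all available; E is listed later → E.
Now G, C and B have their prerequisites met. G is listed later, so G next.
C and B are both available; C is listed later → C.
I and A now also ready, so the ready set is {I, B, A}; I is listed later → I.
Now B and A have their prerequisites met. B is listed later, so B next.
That leaves A as the only ready step → A.

F, D, J, H, E, G, C, I, B, A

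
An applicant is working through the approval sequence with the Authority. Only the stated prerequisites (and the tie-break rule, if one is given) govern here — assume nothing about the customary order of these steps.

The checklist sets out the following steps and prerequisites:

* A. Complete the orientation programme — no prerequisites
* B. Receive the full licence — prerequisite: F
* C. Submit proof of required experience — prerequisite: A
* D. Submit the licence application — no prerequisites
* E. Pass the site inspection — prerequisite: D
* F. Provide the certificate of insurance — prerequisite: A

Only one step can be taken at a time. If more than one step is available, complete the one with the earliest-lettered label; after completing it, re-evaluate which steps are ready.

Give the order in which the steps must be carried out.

A and D have no prerequisites; A has the earlier label, so A is first.
C and F now also ready, so the ready set is {C, D, F}; C has the earlier label → C.
Now D and F have their prerequisites met. D has the earlier label, so D next.
E now also ready, so the ready set is {E, F}; E has the earlier label → E.
F needed A, now all done → F.
That leaves B as the only ready step → B.

A, C, D, E, F, B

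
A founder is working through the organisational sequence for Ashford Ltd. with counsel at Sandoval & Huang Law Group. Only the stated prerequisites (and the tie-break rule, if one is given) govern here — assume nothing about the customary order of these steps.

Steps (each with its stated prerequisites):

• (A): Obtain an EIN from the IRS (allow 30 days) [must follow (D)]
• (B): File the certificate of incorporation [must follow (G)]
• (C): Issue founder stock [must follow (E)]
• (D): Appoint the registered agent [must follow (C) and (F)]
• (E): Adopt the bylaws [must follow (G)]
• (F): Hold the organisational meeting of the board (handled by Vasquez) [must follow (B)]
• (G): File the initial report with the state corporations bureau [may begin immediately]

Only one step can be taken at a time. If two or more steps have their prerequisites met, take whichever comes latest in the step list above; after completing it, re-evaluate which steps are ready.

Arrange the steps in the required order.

(G) is the only step with nothing outstanding, so it goes first.
Now (E) and (B) have their prerequisites met. (E) is listed later, so (E) next.
(C) now also ready, so the ready set is {(C), (B)}; (C) is listed later → (C).
(B) needed (G), now all done → (B).
(F) needed (B), now all done → (F).
(D) needed (F) and (C), now all done → (D).
(A) needed (D), now all done → (A).

(G), (E), (C), (B), (F), (D), (A)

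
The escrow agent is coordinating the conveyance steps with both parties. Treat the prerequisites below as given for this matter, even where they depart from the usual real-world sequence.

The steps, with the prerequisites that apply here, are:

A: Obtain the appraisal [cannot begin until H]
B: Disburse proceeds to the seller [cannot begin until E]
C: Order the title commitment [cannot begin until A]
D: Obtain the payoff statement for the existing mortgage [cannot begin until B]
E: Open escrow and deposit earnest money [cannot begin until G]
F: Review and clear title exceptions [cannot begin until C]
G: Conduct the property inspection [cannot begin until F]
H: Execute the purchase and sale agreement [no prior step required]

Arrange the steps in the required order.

Only H has no prerequisites, so it is first.
A is the only step now ready → A.
C needed A, now all done → C.
F is the only step now ready → F.
G needed F, now all done → G.
E is the only step now ready → E.
B is the only step now ready → B.
D is the only step now ready → D.

H A C F G E B D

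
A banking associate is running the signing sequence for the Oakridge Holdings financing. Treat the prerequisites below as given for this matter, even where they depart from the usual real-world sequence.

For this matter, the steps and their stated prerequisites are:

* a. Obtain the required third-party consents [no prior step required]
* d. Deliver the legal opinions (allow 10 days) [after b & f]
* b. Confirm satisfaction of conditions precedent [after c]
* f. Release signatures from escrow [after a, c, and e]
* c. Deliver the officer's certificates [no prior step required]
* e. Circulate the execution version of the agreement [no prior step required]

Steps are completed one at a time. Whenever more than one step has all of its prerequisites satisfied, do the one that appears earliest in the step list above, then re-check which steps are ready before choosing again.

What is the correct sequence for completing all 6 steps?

a, c, b, e, f, d

Nothing is required for a, c and e. a is listed earlier → a first.
Now c and e have their prerequisites met. c is listed earlier, so c next.
b now also ready, so the ready set is {b, e}; b is listed earlier → b.
That leaves e as the only ready step → e.
That leaves f as the only ready step → f.
That leaves d as the only ready step → d.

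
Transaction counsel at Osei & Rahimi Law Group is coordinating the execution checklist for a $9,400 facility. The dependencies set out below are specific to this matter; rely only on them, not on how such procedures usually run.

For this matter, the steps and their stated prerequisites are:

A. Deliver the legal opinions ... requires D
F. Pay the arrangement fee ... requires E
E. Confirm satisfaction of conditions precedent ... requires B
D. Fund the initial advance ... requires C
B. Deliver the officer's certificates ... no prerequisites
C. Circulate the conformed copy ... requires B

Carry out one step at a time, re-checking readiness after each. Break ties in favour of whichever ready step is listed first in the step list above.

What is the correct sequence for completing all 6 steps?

B, E, F, C, D, A

B has no prerequisites → B first.
Ready: E and C. E is listed earlier → E.
Ready: F and C. F is listed earlier → F.
C needed B, now all done → C.
That leaves D as the only ready step → D.
Next only A has its prerequisites met → A.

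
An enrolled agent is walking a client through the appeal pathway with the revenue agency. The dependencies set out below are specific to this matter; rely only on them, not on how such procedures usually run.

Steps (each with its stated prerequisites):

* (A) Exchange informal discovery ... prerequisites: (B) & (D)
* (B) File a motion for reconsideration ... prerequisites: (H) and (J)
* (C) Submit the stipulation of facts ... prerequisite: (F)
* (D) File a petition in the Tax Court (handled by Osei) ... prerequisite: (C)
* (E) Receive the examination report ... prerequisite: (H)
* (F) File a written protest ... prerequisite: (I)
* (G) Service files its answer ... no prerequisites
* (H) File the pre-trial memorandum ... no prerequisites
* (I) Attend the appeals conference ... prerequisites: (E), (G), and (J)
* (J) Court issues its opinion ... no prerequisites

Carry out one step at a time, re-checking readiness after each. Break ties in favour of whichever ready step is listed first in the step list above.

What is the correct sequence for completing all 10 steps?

(G), (H) and (J) have no prerequisites; (G) is listed earlier, so (G) is first.
Now (H) and (J) have their prerequisites met. (H) is listed earlier, so (H) next.
(E) now also ready, so the ready set is {(E), (J)}; (E) is listed earlier → (E).
(J) is the only step now ready → (J).
(B) and (I) are both available; (B) is listed earlier → (B).
(I) is the only step now ready → (I).
(F) needed (I), now all done → (F).
(C) needed (F), now all done → (C).
That leaves (D) as the only ready step → (D).
(A) is the only step now ready → (A).

(G) → (H) → (E) → (J) → (B) → (I) → (F) → (C) → (D) → (A)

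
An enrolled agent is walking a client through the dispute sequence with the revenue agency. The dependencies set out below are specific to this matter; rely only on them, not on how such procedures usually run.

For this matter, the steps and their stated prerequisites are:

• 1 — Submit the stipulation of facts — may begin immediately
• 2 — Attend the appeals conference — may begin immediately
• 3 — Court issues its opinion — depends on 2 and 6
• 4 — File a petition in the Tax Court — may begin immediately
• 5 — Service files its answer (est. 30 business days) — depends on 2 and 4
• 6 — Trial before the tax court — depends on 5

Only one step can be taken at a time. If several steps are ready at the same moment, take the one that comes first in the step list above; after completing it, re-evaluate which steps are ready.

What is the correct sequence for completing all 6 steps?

1 → 2 → 4 → 5 → 6 → 3

Nothing is required for 1, 2 and 4. 1 is listed earlier → 1 first.
Ready: 2 and 4. 2 is listed earlier → 2.
Next only 4 has its prerequisites met → 4.
Next only 5 has its prerequisites met → 5.
6 needed 5, now all done → 6.
That leaves 3 as the only ready step → 3.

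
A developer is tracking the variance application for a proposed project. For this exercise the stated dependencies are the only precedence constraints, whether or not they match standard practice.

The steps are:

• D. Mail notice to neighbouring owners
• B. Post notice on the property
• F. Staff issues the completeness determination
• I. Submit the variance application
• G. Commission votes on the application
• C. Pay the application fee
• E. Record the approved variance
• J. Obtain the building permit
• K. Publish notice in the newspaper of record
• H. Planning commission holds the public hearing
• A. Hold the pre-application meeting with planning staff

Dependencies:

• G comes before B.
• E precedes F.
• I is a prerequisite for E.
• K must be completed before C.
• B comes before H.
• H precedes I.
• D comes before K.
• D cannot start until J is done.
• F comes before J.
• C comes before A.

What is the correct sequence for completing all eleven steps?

G is the only step with nothing outstanding, so it goes first.
B needed G, now all done → B.
H needed B, now all done → H.
That leaves I as the only ready step → I.
E needed I, now all done → E.
That leaves F as the only ready step → F.
J needed F, now all done → J.
D needed J, now all done → D.
Next only K has its prerequisites met → K.
Next only C has its prerequisites met → C.
A is the only step now ready → A.

G B H I E F J D K C A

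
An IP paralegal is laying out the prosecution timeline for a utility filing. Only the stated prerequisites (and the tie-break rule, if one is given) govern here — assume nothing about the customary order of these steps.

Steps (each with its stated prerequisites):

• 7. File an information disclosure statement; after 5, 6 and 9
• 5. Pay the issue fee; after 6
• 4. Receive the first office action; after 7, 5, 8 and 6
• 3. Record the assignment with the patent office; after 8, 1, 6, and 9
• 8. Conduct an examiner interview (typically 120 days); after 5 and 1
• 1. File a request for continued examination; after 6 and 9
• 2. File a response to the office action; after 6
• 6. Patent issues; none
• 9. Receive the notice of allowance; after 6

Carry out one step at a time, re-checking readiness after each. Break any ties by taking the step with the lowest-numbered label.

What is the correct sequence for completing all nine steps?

6 has no prerequisites → 6 first.
Ready: 2, 5 and 9. 2 has the earlier label → 2.
Ready: 5 and 9. 5 has the earlier label → 5.
That leaves 9 as the only ready step → 9.
1 and 7 are both available; 1 has the earlier label → 1.
Ready: 7 and 8. 7 has the earlier label → 7.
Next only 8 has its prerequisites met → 8.
Ready: 3 and 4. 3 has the earlier label → 3.
Next only 4 has its prerequisites met → 4.

6 2 5 9 1 7 8 3 4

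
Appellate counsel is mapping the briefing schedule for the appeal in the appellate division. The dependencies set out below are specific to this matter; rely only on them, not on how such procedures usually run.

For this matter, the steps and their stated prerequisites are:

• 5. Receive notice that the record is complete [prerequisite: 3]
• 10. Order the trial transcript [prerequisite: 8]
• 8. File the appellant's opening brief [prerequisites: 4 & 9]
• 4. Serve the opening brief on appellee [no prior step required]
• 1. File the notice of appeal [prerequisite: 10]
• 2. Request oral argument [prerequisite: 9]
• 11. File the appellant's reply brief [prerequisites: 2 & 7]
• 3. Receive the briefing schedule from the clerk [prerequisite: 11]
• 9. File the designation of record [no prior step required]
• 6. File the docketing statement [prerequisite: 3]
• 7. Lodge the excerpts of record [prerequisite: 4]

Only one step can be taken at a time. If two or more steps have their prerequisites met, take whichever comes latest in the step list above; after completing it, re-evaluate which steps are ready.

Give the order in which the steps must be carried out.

9, 2, 4, 7, 11, 3, 6, 8, 10, 1, 5

Nothing is required for 9 and 4. 9 is listed later → 9 first.
Now 2 and 4 have their prerequisites met. 2 is listed later, so 2 next.
4 is the only step now ready → 4.
Ready: 7 and 8. 7 is listed later → 7.
Ready: 11 and 8. 11 is listed later → 11.
3 now also ready, so the ready set is {3, 8}; 3 is listed later → 3.
Now 6, 8 and 5 have their prerequisites met. 6 is listed later, so 6 next.
8 and 5 are both available; 8 is listed later → 8.
Now 10 and 5 have their prerequisites met. 10 is listed later, so 10 next.
1 and 5 are both available; 1 is listed later → 1.
5 needed 3, now all done → 5.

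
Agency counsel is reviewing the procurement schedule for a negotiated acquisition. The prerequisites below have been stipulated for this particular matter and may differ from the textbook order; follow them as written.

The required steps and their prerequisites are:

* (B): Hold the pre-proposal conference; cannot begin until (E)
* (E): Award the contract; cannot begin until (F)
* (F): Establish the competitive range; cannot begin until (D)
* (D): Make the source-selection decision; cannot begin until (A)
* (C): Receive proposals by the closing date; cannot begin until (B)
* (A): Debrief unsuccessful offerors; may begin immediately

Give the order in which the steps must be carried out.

(A), (D), (F), (E), (B), (C)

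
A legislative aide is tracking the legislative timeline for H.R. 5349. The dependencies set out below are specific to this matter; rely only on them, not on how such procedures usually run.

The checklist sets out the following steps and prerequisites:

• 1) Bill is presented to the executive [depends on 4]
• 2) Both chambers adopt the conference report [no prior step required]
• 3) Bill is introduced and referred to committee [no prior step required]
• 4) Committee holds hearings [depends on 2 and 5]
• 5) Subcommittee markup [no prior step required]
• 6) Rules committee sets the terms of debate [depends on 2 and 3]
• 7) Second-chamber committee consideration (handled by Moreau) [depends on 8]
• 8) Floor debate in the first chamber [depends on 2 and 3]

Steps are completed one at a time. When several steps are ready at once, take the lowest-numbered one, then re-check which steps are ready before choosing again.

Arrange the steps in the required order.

Nothing is required for 2, 3 and 5. 2 has the earlier label → 2 first.
Ready: 3 and 5. 3 has the earlier label → 3.
6 and 8 now also ready, so the ready set is {5, 6, 8}; 5 has the earlier label → 5.
4 now also ready, so the ready set is {4, 6, 8}; 4 has the earlier label → 4.
1, 6 and 8 are all available; 1 has the earlier label → 1.
6 and 8 are both available; 6 has the earlier label → 6.
Next only 8 has its prerequisites met → 8.
7 needed 8, now all done → 7.

2, 3, 5, 4, 1, 6, 8, 7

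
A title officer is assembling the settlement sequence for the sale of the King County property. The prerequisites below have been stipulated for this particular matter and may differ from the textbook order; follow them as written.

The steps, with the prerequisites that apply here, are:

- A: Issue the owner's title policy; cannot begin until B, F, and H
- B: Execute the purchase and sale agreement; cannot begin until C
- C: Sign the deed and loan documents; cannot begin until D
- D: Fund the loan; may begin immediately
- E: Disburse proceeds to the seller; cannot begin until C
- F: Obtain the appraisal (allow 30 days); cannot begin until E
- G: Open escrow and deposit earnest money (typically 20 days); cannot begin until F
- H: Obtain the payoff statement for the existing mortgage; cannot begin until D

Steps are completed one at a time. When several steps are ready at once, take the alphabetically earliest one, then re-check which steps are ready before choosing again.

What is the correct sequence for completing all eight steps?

D, C, B, E, F, G, H, A

D has no prerequisites → D first.
C and H are both available; C has the earlier label → C.
B and E now also ready, so the ready set is {B, E, H}; B has the earlier label → B.
E and H are both available; E has the earlier label → E.
F and H are both available; F has the earlier label → F.
G and H are both available; G has the earlier label → G.
H needed D, now all done → H.
A needed B, F and H, now all done → A.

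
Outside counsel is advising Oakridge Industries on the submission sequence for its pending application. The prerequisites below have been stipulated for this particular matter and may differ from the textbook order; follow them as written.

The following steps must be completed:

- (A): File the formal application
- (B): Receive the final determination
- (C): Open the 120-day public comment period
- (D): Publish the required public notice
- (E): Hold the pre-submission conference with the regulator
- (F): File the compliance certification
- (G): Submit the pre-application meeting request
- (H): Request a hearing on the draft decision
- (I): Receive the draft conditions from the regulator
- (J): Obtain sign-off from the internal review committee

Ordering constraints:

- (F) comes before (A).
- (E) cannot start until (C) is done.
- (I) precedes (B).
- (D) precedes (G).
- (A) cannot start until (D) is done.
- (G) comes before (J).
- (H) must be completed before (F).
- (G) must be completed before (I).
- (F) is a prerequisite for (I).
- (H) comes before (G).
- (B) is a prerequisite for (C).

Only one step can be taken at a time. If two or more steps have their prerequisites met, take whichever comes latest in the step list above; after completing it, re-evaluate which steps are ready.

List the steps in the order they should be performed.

(H) and (D) have no prerequisites; (H) is listed later, so (H) is first.
Ready: (F) and (D). (F) is listed later → (F).
Next only (D) has its prerequisites met → (D).
Now (G) and (A) have their prerequisites met. (G) is listed later, so (G) next.
Ready: (J), (I) and (A). (J) is listed later → (J).
Now (I) and (A) have their prerequisites met. (I) is listed later, so (I) next.
Ready: (B) and (A). (B) is listed later → (B).
Ready: (C) and (A). (C) is listed later → (C).
Ready: (E) and (A). (E) is listed later → (E).
(A) needed (F) and (D), now all done → (A).

(H) → (F) → (D) → (G) → (J) → (I) → (B) → (C) → (E) → (A)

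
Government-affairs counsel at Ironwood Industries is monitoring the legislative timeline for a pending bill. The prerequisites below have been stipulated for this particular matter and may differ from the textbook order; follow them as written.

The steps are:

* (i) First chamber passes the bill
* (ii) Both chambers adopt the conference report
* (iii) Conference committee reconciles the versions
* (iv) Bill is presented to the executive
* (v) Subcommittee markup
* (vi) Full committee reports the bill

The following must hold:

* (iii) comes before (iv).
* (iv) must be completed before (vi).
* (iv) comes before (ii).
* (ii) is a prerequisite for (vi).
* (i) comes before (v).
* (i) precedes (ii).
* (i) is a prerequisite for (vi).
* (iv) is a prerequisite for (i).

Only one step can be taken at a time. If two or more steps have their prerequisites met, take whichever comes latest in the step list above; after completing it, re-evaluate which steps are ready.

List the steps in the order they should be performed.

(iii) is the only step with nothing outstanding, so it goes first.
(iv) needed (iii), now all done → (iv).
Next only (i) has its prerequisites met → (i).
Ready: (v) and (ii). (v) is listed later → (v).
(ii) needed (iv) and (i), now all done → (ii).
(vi) needed (iv), (ii) and (i), now all done → (vi).

(iii), (iv), (i), (v), (ii), (vi)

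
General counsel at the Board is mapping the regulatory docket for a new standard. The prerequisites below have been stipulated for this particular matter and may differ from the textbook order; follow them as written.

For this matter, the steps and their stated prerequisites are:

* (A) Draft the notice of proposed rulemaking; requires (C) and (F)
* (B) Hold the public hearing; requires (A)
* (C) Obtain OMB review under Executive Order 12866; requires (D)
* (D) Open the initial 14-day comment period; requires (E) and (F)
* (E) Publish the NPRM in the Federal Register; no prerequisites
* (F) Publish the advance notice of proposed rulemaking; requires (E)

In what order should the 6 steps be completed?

(E), (F), (D), (C), (A), (B)

(E) has no prerequisites → (E) first.
(F) needed (E), now all done → (F).
(D) needed (E) and (F), now all done → (D).
(C) needed (D), now all done → (C).
That leaves (A) as the only ready step → (A).
(B) is the only step now ready → (B).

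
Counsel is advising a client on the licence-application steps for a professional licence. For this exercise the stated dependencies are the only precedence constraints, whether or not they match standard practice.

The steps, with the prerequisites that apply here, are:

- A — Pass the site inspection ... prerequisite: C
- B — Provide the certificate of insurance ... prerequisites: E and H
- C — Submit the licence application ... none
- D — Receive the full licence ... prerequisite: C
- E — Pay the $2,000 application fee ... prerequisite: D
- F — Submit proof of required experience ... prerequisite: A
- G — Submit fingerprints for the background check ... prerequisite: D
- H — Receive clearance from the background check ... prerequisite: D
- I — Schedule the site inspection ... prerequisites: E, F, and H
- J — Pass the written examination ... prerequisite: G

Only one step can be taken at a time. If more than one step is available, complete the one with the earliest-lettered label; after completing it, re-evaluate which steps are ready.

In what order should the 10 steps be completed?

C, A, D, E, F, G, H, B, I, J

C has no prerequisites → C first.
A and D are both available; A has the earlier label → A.
Now D and F have their prerequisites met. D has the earlier label, so D next.
E, G and H now also ready, so the ready set is {E, F, G, H}; E has the earlier label → E.
F, G and H are all available; F has the earlier label → F.
G and H are both available; G has the earlier label → G.
Ready: H and J. H has the earlier label → H.
B and I now also ready, so the ready set is {B, I, J}; B has the earlier label → B.
Now I and J have their prerequisites met. I has the earlier label, so I next.
J needed G, now all done → J.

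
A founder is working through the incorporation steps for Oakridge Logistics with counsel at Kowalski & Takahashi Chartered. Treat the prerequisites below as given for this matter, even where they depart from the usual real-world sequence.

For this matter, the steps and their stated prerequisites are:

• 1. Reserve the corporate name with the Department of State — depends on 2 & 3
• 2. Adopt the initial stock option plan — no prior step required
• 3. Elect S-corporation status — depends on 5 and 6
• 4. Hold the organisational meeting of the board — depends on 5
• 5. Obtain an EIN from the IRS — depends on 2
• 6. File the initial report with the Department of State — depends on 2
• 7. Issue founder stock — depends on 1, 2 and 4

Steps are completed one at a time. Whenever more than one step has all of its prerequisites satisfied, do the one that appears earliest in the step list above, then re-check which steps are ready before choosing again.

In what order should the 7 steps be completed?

Only 2 has no prerequisites, so it is first.
Now 5 and 6 have their prerequisites met. 5 is listed earlier, so 5 next.
Now 4 and 6 have their prerequisites met. 4 is listed earlier, so 4 next.
6 is the only step now ready → 6.
3 needed 5 and 6, now all done → 3.
That leaves 1 as the only ready step → 1.
7 is the only step now ready → 7.

2, 5, 4, 6, 3, 1, 7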